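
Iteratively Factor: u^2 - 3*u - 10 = (u - 5)*(u + 2)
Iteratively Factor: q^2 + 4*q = (q)*(q + 4)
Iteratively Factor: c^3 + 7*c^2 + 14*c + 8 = (c + 1)*(c^2 + 6*c + 8) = (c + 1)*(c + 4)*(c + 2)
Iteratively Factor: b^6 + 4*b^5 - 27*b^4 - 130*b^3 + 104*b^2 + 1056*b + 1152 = (b + 3)*(b^5 + b^4 - 30*b^3 - 40*b^2 + 224*b + 384) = (b - 4)*(b + 3)*(b^4 + 5*b^3 - 10*b^2 - 80*b - 96) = (b - 4)*(b + 2)*(b + 3)*(b^3 + 3*b^2 - 16*b - 48) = (b - 4)*(b + 2)*(b + 3)*(b + 4)*(b^2 - b - 12) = (b - 4)^2*(b + 2)*(b + 3)*(b + 4)*(b + 3)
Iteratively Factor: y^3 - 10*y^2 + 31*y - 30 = (y - 2)*(y^2 - 8*y + 15) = (y - 3)*(y - 2)*(y - 5)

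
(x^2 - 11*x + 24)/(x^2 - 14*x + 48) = (x - 3)/(x - 6)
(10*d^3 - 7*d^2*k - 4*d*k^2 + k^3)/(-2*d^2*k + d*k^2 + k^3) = (-5*d + k)/k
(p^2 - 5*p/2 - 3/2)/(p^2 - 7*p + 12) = (p + 1/2)/(p - 4)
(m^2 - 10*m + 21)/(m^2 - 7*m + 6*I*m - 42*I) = (m - 3)/(m + 6*I)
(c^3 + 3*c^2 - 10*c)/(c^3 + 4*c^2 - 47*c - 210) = c*(c - 2)/(c^2 - c - 42)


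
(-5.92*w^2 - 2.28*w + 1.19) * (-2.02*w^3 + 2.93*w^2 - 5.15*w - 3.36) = 11.9584*w^5 - 12.74*w^4 + 21.4038*w^3 + 35.1199*w^2 + 1.5323*w - 3.9984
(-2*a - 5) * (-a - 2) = 2*a^2 + 9*a + 10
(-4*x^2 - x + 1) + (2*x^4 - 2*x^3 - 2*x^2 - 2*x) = 2*x^4 - 2*x^3 - 6*x^2 - 3*x + 1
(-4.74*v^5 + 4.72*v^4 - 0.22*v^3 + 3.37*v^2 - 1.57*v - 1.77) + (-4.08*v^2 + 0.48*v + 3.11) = -4.74*v^5 + 4.72*v^4 - 0.22*v^3 - 0.71*v^2 - 1.09*v + 1.34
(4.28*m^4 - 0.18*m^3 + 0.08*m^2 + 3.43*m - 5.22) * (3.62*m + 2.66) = 15.4936*m^5 + 10.7332*m^4 - 0.1892*m^3 + 12.6294*m^2 - 9.7726*m - 13.8852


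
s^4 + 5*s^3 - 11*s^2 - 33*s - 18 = (s - 3)*(s + 1)^2*(s + 6)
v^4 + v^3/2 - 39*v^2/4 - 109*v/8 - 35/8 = (v - 7/2)*(v + 1/2)*(v + 1)*(v + 5/2)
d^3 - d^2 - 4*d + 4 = (d - 2)*(d - 1)*(d + 2)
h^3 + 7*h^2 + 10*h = h*(h + 2)*(h + 5)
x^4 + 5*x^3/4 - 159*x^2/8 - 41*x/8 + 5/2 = (x - 4)*(x - 1/4)*(x + 1/2)*(x + 5)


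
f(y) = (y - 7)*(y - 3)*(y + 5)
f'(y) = (y - 7)*(y - 3) + (y - 7)*(y + 5) + (y - 3)*(y + 5)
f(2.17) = 28.74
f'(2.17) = -36.57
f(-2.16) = 134.23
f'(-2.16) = 6.60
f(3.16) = -5.01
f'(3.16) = -30.64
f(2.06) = 32.78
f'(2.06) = -36.87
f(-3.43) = 105.29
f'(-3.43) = 40.59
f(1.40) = 57.34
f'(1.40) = -37.12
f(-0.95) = 127.18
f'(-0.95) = -16.79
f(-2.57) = 129.53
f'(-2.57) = 16.51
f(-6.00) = -117.00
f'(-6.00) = 139.00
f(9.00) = 168.00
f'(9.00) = 124.00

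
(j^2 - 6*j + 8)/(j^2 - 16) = (j - 2)/(j + 4)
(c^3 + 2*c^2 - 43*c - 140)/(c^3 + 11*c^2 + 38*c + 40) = (c - 7)/(c + 2)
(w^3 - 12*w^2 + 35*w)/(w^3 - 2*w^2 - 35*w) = (w - 5)/(w + 5)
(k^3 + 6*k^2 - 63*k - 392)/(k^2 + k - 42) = (k^2 - k - 56)/(k - 6)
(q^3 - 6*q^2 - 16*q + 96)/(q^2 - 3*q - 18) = (q^2 - 16)/(q + 3)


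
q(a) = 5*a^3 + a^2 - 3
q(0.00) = -3.00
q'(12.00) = 2184.00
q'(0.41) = 3.34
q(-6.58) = -1384.16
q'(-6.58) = 636.29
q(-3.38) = -184.65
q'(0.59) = 6.40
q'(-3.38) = 164.61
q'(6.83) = 713.39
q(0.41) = -2.49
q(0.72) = -0.62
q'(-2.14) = 64.41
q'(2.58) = 105.01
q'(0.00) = 0.00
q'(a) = 15*a^2 + 2*a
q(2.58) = 89.52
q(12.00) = 8781.00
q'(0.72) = 9.22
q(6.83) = 1636.71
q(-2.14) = -47.42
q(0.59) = -1.63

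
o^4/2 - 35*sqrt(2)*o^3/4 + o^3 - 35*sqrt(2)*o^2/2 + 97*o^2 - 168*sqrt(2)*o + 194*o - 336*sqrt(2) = (o/2 + 1)*(o - 8*sqrt(2))*(o - 6*sqrt(2))*(o - 7*sqrt(2)/2)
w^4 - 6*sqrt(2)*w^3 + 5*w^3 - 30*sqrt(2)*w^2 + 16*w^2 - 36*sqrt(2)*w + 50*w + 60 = (w + 2)*(w + 3)*(w - 5*sqrt(2))*(w - sqrt(2))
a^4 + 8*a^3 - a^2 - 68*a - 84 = (a - 3)*(a + 2)^2*(a + 7)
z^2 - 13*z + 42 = (z - 7)*(z - 6)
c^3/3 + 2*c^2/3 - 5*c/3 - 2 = (c/3 + 1)*(c - 2)*(c + 1)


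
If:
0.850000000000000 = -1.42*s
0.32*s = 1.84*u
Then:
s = -0.60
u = -0.10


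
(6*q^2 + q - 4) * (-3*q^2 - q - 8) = -18*q^4 - 9*q^3 - 37*q^2 - 4*q + 32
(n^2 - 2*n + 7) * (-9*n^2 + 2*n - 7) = -9*n^4 + 20*n^3 - 74*n^2 + 28*n - 49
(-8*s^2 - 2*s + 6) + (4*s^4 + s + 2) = 4*s^4 - 8*s^2 - s + 8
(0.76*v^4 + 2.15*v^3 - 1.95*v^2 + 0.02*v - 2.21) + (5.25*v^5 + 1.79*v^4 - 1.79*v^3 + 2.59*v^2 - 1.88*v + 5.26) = 5.25*v^5 + 2.55*v^4 + 0.36*v^3 + 0.64*v^2 - 1.86*v + 3.05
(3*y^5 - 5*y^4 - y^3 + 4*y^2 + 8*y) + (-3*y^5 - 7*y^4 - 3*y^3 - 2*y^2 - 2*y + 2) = -12*y^4 - 4*y^3 + 2*y^2 + 6*y + 2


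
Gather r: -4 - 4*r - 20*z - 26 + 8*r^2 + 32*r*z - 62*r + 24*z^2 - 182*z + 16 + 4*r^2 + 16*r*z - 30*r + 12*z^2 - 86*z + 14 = 12*r^2 + r*(48*z - 96) + 36*z^2 - 288*z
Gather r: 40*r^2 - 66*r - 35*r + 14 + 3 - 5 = 40*r^2 - 101*r + 12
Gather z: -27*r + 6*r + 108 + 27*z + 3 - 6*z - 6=-21*r + 21*z + 105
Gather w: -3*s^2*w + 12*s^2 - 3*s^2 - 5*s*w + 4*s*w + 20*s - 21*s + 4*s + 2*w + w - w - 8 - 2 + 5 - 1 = 9*s^2 + 3*s + w*(-3*s^2 - s + 2) - 6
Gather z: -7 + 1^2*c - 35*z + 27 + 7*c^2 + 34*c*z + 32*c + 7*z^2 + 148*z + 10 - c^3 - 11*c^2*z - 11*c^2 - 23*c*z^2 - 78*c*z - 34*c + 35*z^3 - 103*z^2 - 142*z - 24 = -c^3 - 4*c^2 - c + 35*z^3 + z^2*(-23*c - 96) + z*(-11*c^2 - 44*c - 29) + 6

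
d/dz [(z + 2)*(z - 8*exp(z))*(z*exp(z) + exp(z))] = (z^3 - 16*z^2*exp(z) + 6*z^2 - 64*z*exp(z) + 8*z - 56*exp(z) + 2)*exp(z)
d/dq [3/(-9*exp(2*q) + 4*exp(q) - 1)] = (54*exp(q) - 12)*exp(q)/(9*exp(2*q) - 4*exp(q) + 1)^2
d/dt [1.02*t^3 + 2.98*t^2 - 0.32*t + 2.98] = 3.06*t^2 + 5.96*t - 0.32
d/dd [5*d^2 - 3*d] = 10*d - 3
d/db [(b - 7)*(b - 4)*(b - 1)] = 3*b^2 - 24*b + 39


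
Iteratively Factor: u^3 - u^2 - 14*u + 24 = (u - 2)*(u^2 + u - 12) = (u - 3)*(u - 2)*(u + 4)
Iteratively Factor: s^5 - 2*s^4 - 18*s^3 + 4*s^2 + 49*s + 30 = (s + 3)*(s^4 - 5*s^3 - 3*s^2 + 13*s + 10) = (s - 5)*(s + 3)*(s^3 - 3*s - 2) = (s - 5)*(s - 2)*(s + 3)*(s^2 + 2*s + 1) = (s - 5)*(s - 2)*(s + 1)*(s + 3)*(s + 1)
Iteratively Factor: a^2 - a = (a)*(a - 1)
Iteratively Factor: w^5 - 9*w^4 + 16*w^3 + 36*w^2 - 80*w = (w + 2)*(w^4 - 11*w^3 + 38*w^2 - 40*w) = (w - 2)*(w + 2)*(w^3 - 9*w^2 + 20*w) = (w - 4)*(w - 2)*(w + 2)*(w^2 - 5*w) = w*(w - 4)*(w - 2)*(w + 2)*(w - 5)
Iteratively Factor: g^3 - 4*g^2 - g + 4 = (g + 1)*(g^2 - 5*g + 4) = (g - 1)*(g + 1)*(g - 4)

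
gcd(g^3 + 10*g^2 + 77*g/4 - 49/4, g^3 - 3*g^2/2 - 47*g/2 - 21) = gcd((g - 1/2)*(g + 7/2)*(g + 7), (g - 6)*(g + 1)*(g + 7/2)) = g + 7/2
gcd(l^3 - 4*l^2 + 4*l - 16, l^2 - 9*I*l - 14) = l - 2*I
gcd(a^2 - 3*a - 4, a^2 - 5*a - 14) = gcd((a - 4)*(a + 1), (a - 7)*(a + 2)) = 1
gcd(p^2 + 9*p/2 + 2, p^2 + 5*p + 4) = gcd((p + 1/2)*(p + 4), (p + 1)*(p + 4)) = p + 4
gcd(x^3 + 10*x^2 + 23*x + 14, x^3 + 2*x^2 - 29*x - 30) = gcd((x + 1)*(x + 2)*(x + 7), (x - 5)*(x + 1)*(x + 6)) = x + 1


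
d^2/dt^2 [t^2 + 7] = 2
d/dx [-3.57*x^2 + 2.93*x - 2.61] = 2.93 - 7.14*x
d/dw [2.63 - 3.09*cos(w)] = 3.09*sin(w)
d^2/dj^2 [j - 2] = 0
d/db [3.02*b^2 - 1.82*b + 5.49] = 6.04*b - 1.82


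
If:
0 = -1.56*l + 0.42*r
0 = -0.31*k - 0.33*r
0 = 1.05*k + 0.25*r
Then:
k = 0.00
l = 0.00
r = 0.00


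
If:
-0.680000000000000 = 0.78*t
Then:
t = -0.87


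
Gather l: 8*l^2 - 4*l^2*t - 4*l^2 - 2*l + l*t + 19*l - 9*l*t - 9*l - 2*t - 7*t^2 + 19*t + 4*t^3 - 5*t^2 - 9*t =l^2*(4 - 4*t) + l*(8 - 8*t) + 4*t^3 - 12*t^2 + 8*t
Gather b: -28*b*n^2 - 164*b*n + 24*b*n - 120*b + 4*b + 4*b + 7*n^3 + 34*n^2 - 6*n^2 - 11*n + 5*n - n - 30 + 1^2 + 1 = b*(-28*n^2 - 140*n - 112) + 7*n^3 + 28*n^2 - 7*n - 28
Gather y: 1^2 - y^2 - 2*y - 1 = -y^2 - 2*y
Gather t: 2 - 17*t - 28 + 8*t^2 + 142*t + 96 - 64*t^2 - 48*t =-56*t^2 + 77*t + 70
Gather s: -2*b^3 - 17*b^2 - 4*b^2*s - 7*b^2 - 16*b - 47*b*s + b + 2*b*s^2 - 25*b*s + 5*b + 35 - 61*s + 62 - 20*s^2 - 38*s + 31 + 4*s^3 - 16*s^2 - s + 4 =-2*b^3 - 24*b^2 - 10*b + 4*s^3 + s^2*(2*b - 36) + s*(-4*b^2 - 72*b - 100) + 132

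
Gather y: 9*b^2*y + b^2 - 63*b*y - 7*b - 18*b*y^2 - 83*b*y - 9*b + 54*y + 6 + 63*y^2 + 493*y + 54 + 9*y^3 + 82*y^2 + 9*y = b^2 - 16*b + 9*y^3 + y^2*(145 - 18*b) + y*(9*b^2 - 146*b + 556) + 60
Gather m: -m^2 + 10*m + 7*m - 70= -m^2 + 17*m - 70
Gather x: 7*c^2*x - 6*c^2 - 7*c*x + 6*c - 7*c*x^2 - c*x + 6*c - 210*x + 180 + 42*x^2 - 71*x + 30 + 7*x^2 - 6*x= -6*c^2 + 12*c + x^2*(49 - 7*c) + x*(7*c^2 - 8*c - 287) + 210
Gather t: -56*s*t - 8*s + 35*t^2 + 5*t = -8*s + 35*t^2 + t*(5 - 56*s)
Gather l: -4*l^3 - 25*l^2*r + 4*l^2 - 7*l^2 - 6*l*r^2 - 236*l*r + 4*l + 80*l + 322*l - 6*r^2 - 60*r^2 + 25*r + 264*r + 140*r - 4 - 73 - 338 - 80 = -4*l^3 + l^2*(-25*r - 3) + l*(-6*r^2 - 236*r + 406) - 66*r^2 + 429*r - 495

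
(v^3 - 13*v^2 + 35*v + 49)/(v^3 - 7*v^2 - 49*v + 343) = (v + 1)/(v + 7)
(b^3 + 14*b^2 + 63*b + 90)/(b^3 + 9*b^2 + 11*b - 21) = (b^2 + 11*b + 30)/(b^2 + 6*b - 7)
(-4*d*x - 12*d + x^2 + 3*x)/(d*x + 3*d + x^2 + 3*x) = (-4*d + x)/(d + x)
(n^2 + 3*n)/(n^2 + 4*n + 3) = n/(n + 1)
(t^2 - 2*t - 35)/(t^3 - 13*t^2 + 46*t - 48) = (t^2 - 2*t - 35)/(t^3 - 13*t^2 + 46*t - 48)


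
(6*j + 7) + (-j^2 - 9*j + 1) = -j^2 - 3*j + 8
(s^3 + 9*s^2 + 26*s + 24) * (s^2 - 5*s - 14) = s^5 + 4*s^4 - 33*s^3 - 232*s^2 - 484*s - 336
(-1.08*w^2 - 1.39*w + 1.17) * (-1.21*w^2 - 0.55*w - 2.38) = 1.3068*w^4 + 2.2759*w^3 + 1.9192*w^2 + 2.6647*w - 2.7846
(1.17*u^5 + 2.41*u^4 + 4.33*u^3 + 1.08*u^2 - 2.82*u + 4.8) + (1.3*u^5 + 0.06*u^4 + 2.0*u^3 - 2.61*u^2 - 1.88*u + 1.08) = 2.47*u^5 + 2.47*u^4 + 6.33*u^3 - 1.53*u^2 - 4.7*u + 5.88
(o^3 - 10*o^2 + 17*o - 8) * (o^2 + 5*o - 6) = o^5 - 5*o^4 - 39*o^3 + 137*o^2 - 142*o + 48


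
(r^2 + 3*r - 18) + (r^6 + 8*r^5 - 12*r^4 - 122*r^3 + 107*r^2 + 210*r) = r^6 + 8*r^5 - 12*r^4 - 122*r^3 + 108*r^2 + 213*r - 18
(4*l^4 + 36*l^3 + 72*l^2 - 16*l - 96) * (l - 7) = 4*l^5 + 8*l^4 - 180*l^3 - 520*l^2 + 16*l + 672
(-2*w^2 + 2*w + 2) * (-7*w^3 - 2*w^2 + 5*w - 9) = 14*w^5 - 10*w^4 - 28*w^3 + 24*w^2 - 8*w - 18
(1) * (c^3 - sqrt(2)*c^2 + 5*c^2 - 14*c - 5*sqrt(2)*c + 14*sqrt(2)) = c^3 - sqrt(2)*c^2 + 5*c^2 - 14*c - 5*sqrt(2)*c + 14*sqrt(2)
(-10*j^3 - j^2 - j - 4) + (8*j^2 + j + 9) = -10*j^3 + 7*j^2 + 5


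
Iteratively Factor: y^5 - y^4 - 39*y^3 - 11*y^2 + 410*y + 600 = (y + 2)*(y^4 - 3*y^3 - 33*y^2 + 55*y + 300) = (y - 5)*(y + 2)*(y^3 + 2*y^2 - 23*y - 60) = (y - 5)^2*(y + 2)*(y^2 + 7*y + 12) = (y - 5)^2*(y + 2)*(y + 3)*(y + 4)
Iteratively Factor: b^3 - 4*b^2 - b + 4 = (b + 1)*(b^2 - 5*b + 4) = (b - 4)*(b + 1)*(b - 1)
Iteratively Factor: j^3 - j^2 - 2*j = (j + 1)*(j^2 - 2*j) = (j - 2)*(j + 1)*(j)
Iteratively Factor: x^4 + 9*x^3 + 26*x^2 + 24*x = (x + 2)*(x^3 + 7*x^2 + 12*x) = x*(x + 2)*(x^2 + 7*x + 12) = x*(x + 2)*(x + 4)*(x + 3)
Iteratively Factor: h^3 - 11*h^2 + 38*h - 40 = (h - 2)*(h^2 - 9*h + 20) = (h - 4)*(h - 2)*(h - 5)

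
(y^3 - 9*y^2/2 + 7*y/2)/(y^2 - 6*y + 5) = y*(2*y - 7)/(2*(y - 5))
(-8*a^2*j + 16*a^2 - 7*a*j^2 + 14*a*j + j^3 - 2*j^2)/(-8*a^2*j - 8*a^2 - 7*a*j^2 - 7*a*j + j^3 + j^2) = (j - 2)/(j + 1)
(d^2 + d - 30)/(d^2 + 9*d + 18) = (d - 5)/(d + 3)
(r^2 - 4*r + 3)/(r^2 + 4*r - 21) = (r - 1)/(r + 7)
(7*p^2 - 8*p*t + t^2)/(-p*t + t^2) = (-7*p + t)/t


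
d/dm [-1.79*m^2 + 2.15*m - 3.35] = 2.15 - 3.58*m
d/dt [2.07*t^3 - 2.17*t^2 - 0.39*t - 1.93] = 6.21*t^2 - 4.34*t - 0.39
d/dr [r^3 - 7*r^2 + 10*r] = 3*r^2 - 14*r + 10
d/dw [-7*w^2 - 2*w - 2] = -14*w - 2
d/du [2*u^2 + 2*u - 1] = 4*u + 2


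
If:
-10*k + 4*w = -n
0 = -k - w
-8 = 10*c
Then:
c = -4/5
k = -w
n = -14*w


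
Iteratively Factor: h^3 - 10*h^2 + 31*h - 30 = (h - 3)*(h^2 - 7*h + 10) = (h - 3)*(h - 2)*(h - 5)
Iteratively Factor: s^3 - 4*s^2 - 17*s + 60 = (s - 3)*(s^2 - s - 20) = (s - 3)*(s + 4)*(s - 5)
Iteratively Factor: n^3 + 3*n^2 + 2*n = (n)*(n^2 + 3*n + 2) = n*(n + 1)*(n + 2)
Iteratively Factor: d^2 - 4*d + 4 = (d - 2)*(d - 2)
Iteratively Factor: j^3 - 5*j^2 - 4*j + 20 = (j - 5)*(j^2 - 4) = (j - 5)*(j + 2)*(j - 2)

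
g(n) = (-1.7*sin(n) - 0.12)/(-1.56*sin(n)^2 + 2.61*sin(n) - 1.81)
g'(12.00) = 0.18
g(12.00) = -0.22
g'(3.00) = -1.50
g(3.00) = 0.24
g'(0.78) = 2.32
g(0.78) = 1.76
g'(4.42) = -0.01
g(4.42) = -0.26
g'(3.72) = -0.17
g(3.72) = -0.22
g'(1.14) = 0.68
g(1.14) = 2.29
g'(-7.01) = 0.10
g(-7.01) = -0.24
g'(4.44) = -0.01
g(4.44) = -0.26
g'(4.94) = 0.01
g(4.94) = -0.26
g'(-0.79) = 0.08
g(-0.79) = -0.24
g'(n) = (3.12*sin(n)*cos(n) - 2.61*cos(n))*(-1.7*sin(n) - 0.12)/(-1.56*sin(n)^2 + 2.61*sin(n) - 1.81)^2 - 1.7*cos(n)/(-1.56*sin(n)^2 + 2.61*sin(n) - 1.81) = (-2.652*sin(n)^2 - 0.3744*sin(n) + 3.3902)*cos(n)/(2.4336*sin(n)^4 - 8.1432*sin(n)^3 + 12.4593*sin(n)^2 - 9.4482*sin(n) + 3.2761)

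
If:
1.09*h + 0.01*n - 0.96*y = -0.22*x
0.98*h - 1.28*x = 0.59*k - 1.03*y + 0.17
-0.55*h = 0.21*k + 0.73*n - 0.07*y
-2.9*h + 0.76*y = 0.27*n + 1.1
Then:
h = 0.0859312917628197*y - 0.635600096619178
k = -6.4681525955007*y - 7.90438783412436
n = 1.89184908847342*y + 2.75274177850228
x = 3.85189273224451*y + 3.02398494331764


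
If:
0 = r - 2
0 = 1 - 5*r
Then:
No Solution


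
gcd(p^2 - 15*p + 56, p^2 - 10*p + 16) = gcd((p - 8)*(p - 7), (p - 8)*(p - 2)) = p - 8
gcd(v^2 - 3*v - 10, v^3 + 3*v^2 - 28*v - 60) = v^2 - 3*v - 10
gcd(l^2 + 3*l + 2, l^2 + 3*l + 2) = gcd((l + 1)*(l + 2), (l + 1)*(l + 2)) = l^2 + 3*l + 2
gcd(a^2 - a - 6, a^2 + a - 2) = a + 2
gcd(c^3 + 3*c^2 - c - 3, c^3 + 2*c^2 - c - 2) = c^2 - 1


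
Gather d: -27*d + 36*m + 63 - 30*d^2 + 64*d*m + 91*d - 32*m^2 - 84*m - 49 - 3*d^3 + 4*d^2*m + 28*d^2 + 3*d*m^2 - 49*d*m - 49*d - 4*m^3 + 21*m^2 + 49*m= -3*d^3 + d^2*(4*m - 2) + d*(3*m^2 + 15*m + 15) - 4*m^3 - 11*m^2 + m + 14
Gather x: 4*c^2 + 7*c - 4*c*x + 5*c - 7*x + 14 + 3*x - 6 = 4*c^2 + 12*c + x*(-4*c - 4) + 8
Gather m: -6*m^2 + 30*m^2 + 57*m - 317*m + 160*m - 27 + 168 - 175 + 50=24*m^2 - 100*m + 16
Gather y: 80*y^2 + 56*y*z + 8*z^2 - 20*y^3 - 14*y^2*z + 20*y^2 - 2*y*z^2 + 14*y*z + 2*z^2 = -20*y^3 + y^2*(100 - 14*z) + y*(-2*z^2 + 70*z) + 10*z^2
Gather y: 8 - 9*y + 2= 10 - 9*y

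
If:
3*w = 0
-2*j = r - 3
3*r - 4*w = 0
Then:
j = 3/2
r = 0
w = 0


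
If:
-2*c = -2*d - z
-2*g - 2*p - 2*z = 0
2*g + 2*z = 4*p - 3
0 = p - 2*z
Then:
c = d + 1/8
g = -3/4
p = 1/2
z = 1/4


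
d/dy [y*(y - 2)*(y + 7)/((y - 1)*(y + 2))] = (y^4 + 2*y^3 + 13*y^2 - 20*y + 28)/(y^4 + 2*y^3 - 3*y^2 - 4*y + 4)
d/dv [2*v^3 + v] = 6*v^2 + 1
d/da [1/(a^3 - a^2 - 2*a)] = (-3*a^2 + 2*a + 2)/(a^2*(-a^2 + a + 2)^2)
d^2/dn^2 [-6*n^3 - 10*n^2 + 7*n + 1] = -36*n - 20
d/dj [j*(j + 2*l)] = 2*j + 2*l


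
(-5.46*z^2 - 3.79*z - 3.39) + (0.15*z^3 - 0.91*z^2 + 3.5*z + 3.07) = 0.15*z^3 - 6.37*z^2 - 0.29*z - 0.32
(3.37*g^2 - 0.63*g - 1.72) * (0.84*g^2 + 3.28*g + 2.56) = 2.8308*g^4 + 10.5244*g^3 + 5.116*g^2 - 7.2544*g - 4.4032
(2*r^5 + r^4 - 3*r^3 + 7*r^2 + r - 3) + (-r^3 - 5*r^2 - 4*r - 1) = 2*r^5 + r^4 - 4*r^3 + 2*r^2 - 3*r - 4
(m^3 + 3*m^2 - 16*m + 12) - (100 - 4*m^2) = m^3 + 7*m^2 - 16*m - 88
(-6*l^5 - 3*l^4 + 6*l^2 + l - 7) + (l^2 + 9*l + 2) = -6*l^5 - 3*l^4 + 7*l^2 + 10*l - 5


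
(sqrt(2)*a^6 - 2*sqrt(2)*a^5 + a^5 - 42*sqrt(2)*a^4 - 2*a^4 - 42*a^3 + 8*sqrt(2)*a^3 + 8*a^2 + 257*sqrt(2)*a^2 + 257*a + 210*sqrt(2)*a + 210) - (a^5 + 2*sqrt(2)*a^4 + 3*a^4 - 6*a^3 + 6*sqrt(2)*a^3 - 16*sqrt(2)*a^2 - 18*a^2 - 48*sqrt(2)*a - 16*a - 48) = sqrt(2)*a^6 - 2*sqrt(2)*a^5 - 44*sqrt(2)*a^4 - 5*a^4 - 36*a^3 + 2*sqrt(2)*a^3 + 26*a^2 + 273*sqrt(2)*a^2 + 273*a + 258*sqrt(2)*a + 258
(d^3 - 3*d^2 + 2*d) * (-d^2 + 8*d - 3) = -d^5 + 11*d^4 - 29*d^3 + 25*d^2 - 6*d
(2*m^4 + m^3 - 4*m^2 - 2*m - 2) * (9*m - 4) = 18*m^5 + m^4 - 40*m^3 - 2*m^2 - 10*m + 8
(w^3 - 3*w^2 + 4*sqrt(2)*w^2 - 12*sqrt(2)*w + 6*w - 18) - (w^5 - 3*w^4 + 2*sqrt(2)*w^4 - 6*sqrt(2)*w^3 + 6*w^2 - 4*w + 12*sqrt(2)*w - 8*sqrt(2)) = -w^5 - 2*sqrt(2)*w^4 + 3*w^4 + w^3 + 6*sqrt(2)*w^3 - 9*w^2 + 4*sqrt(2)*w^2 - 24*sqrt(2)*w + 10*w - 18 + 8*sqrt(2)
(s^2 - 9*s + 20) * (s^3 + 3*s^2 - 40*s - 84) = s^5 - 6*s^4 - 47*s^3 + 336*s^2 - 44*s - 1680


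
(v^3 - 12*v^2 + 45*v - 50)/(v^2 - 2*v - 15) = (v^2 - 7*v + 10)/(v + 3)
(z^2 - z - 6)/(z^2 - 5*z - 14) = (z - 3)/(z - 7)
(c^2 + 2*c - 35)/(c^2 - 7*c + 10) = (c + 7)/(c - 2)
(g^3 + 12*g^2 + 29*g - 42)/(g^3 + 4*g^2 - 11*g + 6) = (g + 7)/(g - 1)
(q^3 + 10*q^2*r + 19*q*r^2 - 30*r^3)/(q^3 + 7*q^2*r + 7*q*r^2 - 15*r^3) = (q + 6*r)/(q + 3*r)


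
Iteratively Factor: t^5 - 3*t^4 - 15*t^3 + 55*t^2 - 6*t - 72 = (t + 1)*(t^4 - 4*t^3 - 11*t^2 + 66*t - 72) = (t - 2)*(t + 1)*(t^3 - 2*t^2 - 15*t + 36) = (t - 3)*(t - 2)*(t + 1)*(t^2 + t - 12) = (t - 3)*(t - 2)*(t + 1)*(t + 4)*(t - 3)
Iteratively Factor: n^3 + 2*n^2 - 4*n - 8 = (n + 2)*(n^2 - 4) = (n - 2)*(n + 2)*(n + 2)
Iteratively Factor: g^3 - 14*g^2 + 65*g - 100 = (g - 5)*(g^2 - 9*g + 20) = (g - 5)^2*(g - 4)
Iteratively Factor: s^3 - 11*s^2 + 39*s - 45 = (s - 3)*(s^2 - 8*s + 15) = (s - 3)^2*(s - 5)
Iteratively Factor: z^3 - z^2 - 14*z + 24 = (z - 3)*(z^2 + 2*z - 8) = (z - 3)*(z - 2)*(z + 4)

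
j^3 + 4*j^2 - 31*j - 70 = (j - 5)*(j + 2)*(j + 7)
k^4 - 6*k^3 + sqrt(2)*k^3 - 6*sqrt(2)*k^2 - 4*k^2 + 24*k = k*(k - 6)*(k - sqrt(2))*(k + 2*sqrt(2))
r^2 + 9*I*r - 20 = (r + 4*I)*(r + 5*I)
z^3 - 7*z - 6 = (z - 3)*(z + 1)*(z + 2)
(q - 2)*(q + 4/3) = q^2 - 2*q/3 - 8/3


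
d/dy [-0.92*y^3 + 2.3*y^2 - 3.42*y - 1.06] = -2.76*y^2 + 4.6*y - 3.42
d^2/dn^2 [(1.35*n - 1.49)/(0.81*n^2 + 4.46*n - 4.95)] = ((1.35*n - 1.49)*(1.62*n + 4.46)*(3.24*n + 8.92) - (6.561*n + 9.6282)*(0.81*n^2 + 4.46*n - 4.95))/(0.81*n^2 + 4.46*n - 4.95)^3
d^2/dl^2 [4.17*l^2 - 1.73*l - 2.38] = 8.34000000000000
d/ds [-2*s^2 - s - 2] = -4*s - 1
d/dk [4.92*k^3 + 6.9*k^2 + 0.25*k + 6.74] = 14.76*k^2 + 13.8*k + 0.25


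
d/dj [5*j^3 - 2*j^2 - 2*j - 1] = 15*j^2 - 4*j - 2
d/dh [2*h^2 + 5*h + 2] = 4*h + 5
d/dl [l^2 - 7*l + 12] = 2*l - 7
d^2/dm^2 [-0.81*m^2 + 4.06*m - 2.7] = -1.62000000000000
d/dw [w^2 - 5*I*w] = 2*w - 5*I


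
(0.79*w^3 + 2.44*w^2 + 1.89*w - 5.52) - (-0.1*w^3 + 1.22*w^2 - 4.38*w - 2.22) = 0.89*w^3 + 1.22*w^2 + 6.27*w - 3.3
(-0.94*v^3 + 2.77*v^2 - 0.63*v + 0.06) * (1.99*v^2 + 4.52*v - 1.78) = -1.8706*v^5 + 1.2635*v^4 + 12.9399*v^3 - 7.6588*v^2 + 1.3926*v - 0.1068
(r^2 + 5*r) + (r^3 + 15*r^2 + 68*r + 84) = r^3 + 16*r^2 + 73*r + 84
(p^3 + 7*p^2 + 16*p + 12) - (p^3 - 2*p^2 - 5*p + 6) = 9*p^2 + 21*p + 6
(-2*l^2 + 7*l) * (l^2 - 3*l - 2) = -2*l^4 + 13*l^3 - 17*l^2 - 14*l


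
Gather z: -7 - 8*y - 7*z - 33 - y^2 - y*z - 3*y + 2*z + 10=-y^2 - 11*y + z*(-y - 5) - 30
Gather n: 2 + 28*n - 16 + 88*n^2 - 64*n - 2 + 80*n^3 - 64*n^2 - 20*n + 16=80*n^3 + 24*n^2 - 56*n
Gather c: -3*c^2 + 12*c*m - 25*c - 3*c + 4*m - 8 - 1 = -3*c^2 + c*(12*m - 28) + 4*m - 9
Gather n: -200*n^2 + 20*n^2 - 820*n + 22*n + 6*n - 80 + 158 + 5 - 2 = -180*n^2 - 792*n + 81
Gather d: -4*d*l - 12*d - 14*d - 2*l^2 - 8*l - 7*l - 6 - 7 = d*(-4*l - 26) - 2*l^2 - 15*l - 13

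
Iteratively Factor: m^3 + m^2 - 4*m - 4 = (m - 2)*(m^2 + 3*m + 2) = (m - 2)*(m + 2)*(m + 1)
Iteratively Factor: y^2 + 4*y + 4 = (y + 2)*(y + 2)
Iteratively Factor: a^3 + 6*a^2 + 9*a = (a + 3)*(a^2 + 3*a) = a*(a + 3)*(a + 3)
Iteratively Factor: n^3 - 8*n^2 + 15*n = (n)*(n^2 - 8*n + 15) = n*(n - 5)*(n - 3)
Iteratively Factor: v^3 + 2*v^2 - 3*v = (v - 1)*(v^2 + 3*v) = v*(v - 1)*(v + 3)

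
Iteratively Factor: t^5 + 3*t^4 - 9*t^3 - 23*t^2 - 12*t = (t - 3)*(t^4 + 6*t^3 + 9*t^2 + 4*t) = t*(t - 3)*(t^3 + 6*t^2 + 9*t + 4) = t*(t - 3)*(t + 4)*(t^2 + 2*t + 1) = t*(t - 3)*(t + 1)*(t + 4)*(t + 1)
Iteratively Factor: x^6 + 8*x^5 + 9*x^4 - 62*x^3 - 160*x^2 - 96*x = (x + 4)*(x^5 + 4*x^4 - 7*x^3 - 34*x^2 - 24*x) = (x + 2)*(x + 4)*(x^4 + 2*x^3 - 11*x^2 - 12*x) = x*(x + 2)*(x + 4)*(x^3 + 2*x^2 - 11*x - 12) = x*(x + 1)*(x + 2)*(x + 4)*(x^2 + x - 12) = x*(x + 1)*(x + 2)*(x + 4)^2*(x - 3)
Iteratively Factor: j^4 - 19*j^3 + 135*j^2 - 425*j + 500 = (j - 4)*(j^3 - 15*j^2 + 75*j - 125) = (j - 5)*(j - 4)*(j^2 - 10*j + 25) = (j - 5)^2*(j - 4)*(j - 5)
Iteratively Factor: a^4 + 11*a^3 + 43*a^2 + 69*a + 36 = (a + 3)*(a^3 + 8*a^2 + 19*a + 12) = (a + 1)*(a + 3)*(a^2 + 7*a + 12) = (a + 1)*(a + 3)^2*(a + 4)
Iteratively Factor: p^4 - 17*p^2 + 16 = (p + 4)*(p^3 - 4*p^2 - p + 4) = (p + 1)*(p + 4)*(p^2 - 5*p + 4) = (p - 1)*(p + 1)*(p + 4)*(p - 4)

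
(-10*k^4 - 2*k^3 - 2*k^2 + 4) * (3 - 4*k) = 40*k^5 - 22*k^4 + 2*k^3 - 6*k^2 - 16*k + 12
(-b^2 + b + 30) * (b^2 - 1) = -b^4 + b^3 + 31*b^2 - b - 30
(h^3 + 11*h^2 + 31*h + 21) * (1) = h^3 + 11*h^2 + 31*h + 21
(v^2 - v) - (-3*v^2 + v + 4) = 4*v^2 - 2*v - 4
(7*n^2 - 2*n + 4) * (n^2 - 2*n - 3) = 7*n^4 - 16*n^3 - 13*n^2 - 2*n - 12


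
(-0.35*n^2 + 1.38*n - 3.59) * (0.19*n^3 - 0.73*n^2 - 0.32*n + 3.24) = -0.0665*n^5 + 0.5177*n^4 - 1.5775*n^3 + 1.0451*n^2 + 5.62*n - 11.6316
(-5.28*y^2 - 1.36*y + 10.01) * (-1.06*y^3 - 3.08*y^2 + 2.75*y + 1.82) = 5.5968*y^5 + 17.704*y^4 - 20.9418*y^3 - 44.1804*y^2 + 25.0523*y + 18.2182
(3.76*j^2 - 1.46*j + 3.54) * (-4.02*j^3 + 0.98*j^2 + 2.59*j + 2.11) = -15.1152*j^5 + 9.554*j^4 - 5.9232*j^3 + 7.6214*j^2 + 6.088*j + 7.4694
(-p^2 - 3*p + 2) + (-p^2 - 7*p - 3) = -2*p^2 - 10*p - 1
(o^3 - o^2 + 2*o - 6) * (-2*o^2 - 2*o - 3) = -2*o^5 - 5*o^3 + 11*o^2 + 6*o + 18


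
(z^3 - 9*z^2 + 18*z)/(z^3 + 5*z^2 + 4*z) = (z^2 - 9*z + 18)/(z^2 + 5*z + 4)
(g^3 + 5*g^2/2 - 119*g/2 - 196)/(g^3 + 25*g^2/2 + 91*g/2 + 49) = (g - 8)/(g + 2)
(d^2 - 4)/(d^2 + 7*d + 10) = (d - 2)/(d + 5)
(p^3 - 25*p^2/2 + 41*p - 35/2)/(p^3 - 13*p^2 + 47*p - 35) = (p - 1/2)/(p - 1)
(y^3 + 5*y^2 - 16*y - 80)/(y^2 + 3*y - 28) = (y^2 + 9*y + 20)/(y + 7)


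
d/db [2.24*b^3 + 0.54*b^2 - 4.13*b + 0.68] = 6.72*b^2 + 1.08*b - 4.13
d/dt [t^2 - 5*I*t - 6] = 2*t - 5*I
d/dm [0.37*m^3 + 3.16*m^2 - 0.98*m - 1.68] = 1.11*m^2 + 6.32*m - 0.98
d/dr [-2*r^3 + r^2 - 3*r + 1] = -6*r^2 + 2*r - 3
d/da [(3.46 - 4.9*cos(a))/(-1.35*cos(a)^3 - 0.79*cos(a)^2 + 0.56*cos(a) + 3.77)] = (13.23*cos(a)^3 - 10.142*cos(a)^2 - 5.4668*cos(a) + 20.4106)*sin(a)/(1.8225*cos(a)^6 + 2.133*cos(a)^5 - 0.8879*cos(a)^4 - 11.0638*cos(a)^3 - 5.643*cos(a)^2 + 4.2224*cos(a) + 14.2129)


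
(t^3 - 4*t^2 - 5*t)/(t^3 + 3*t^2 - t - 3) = t*(t - 5)/(t^2 + 2*t - 3)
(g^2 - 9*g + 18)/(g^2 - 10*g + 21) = (g - 6)/(g - 7)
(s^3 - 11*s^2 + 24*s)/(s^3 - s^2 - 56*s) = (s - 3)/(s + 7)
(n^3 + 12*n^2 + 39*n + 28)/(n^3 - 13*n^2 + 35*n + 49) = (n^2 + 11*n + 28)/(n^2 - 14*n + 49)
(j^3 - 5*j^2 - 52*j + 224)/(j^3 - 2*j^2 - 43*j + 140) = (j - 8)/(j - 5)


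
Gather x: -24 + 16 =-8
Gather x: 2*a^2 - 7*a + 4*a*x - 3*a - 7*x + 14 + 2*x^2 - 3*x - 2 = 2*a^2 - 10*a + 2*x^2 + x*(4*a - 10) + 12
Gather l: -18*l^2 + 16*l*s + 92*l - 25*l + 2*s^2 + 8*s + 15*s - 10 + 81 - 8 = -18*l^2 + l*(16*s + 67) + 2*s^2 + 23*s + 63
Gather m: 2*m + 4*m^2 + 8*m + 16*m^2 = 20*m^2 + 10*m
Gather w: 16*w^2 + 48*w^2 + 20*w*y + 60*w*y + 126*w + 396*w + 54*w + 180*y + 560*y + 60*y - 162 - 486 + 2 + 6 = 64*w^2 + w*(80*y + 576) + 800*y - 640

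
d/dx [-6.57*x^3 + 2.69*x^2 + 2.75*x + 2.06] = -19.71*x^2 + 5.38*x + 2.75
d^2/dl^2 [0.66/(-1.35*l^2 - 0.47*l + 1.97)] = (2.4057*l^2 + 0.83754*l - 0.66*(2.7*l + 0.47)*(5.4*l + 0.94) - 3.51054)/(1.35*l^2 + 0.47*l - 1.97)^3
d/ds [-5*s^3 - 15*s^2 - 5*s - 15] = -15*s^2 - 30*s - 5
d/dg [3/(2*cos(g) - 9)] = 6*sin(g)/(2*cos(g) - 9)^2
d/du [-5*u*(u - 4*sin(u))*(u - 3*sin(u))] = 35*u^2*cos(u) - 15*u^2 + 70*u*sin(u) - 60*u*sin(2*u) - 60*sin(u)^2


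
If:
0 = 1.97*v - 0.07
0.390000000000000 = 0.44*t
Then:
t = 0.89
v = 0.04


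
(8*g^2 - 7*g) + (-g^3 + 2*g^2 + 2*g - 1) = -g^3 + 10*g^2 - 5*g - 1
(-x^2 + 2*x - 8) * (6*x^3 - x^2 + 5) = -6*x^5 + 13*x^4 - 50*x^3 + 3*x^2 + 10*x - 40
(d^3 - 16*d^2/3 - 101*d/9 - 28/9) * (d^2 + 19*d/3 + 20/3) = d^5 + d^4 - 115*d^3/3 - 2963*d^2/27 - 2552*d/27 - 560/27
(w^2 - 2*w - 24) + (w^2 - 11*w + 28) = 2*w^2 - 13*w + 4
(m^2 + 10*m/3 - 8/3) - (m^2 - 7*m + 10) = 31*m/3 - 38/3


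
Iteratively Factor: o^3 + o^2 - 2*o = (o - 1)*(o^2 + 2*o) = (o - 1)*(o + 2)*(o)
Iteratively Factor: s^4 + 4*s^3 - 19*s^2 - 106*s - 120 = (s + 2)*(s^3 + 2*s^2 - 23*s - 60) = (s - 5)*(s + 2)*(s^2 + 7*s + 12) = (s - 5)*(s + 2)*(s + 3)*(s + 4)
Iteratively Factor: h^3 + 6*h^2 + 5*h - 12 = (h + 3)*(h^2 + 3*h - 4) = (h + 3)*(h + 4)*(h - 1)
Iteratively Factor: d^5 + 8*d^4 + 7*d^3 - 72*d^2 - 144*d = (d + 4)*(d^4 + 4*d^3 - 9*d^2 - 36*d) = d*(d + 4)*(d^3 + 4*d^2 - 9*d - 36) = d*(d - 3)*(d + 4)*(d^2 + 7*d + 12) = d*(d - 3)*(d + 4)^2*(d + 3)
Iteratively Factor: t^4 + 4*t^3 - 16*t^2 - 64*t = (t + 4)*(t^3 - 16*t) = (t + 4)^2*(t^2 - 4*t) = (t - 4)*(t + 4)^2*(t)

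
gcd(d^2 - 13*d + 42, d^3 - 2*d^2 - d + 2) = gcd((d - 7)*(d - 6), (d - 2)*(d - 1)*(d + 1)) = 1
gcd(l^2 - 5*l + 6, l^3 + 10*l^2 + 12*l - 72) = l - 2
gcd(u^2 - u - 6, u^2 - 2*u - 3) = u - 3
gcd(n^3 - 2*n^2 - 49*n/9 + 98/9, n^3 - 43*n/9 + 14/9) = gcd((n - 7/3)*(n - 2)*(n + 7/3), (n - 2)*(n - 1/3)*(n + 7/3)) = n^2 + n/3 - 14/3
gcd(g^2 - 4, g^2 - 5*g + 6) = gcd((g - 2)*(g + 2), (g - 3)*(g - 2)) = g - 2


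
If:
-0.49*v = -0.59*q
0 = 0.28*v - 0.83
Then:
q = 2.46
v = 2.96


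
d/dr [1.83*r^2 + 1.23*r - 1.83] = 3.66*r + 1.23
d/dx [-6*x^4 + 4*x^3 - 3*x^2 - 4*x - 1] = -24*x^3 + 12*x^2 - 6*x - 4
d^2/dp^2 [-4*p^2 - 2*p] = -8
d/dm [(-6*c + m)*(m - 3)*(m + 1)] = -12*c*m + 12*c + 3*m^2 - 4*m - 3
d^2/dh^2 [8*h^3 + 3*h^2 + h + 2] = 48*h + 6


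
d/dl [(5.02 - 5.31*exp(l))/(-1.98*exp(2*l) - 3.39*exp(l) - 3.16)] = (-10.5138*exp(2*l) + 19.8792*exp(l) + 33.7974)*exp(l)/(3.9204*exp(4*l) + 13.4244*exp(3*l) + 24.0057*exp(2*l) + 21.4248*exp(l) + 9.9856)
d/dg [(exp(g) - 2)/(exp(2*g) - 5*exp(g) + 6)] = -exp(g)/(exp(2*g) - 6*exp(g) + 9)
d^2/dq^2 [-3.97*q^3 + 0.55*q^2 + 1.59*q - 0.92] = 1.1 - 23.82*q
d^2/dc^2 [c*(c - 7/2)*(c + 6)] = 6*c + 5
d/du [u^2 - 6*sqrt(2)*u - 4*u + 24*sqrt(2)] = 2*u - 6*sqrt(2) - 4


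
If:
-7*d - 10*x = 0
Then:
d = -10*x/7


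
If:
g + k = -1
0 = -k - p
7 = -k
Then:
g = 6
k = -7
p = 7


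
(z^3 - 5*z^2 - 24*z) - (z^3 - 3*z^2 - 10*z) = -2*z^2 - 14*z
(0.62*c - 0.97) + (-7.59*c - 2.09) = -6.97*c - 3.06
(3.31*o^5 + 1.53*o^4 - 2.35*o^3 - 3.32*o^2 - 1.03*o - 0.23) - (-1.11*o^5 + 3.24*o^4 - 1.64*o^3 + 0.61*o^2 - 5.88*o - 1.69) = 4.42*o^5 - 1.71*o^4 - 0.71*o^3 - 3.93*o^2 + 4.85*o + 1.46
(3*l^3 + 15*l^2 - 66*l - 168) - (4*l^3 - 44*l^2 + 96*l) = -l^3 + 59*l^2 - 162*l - 168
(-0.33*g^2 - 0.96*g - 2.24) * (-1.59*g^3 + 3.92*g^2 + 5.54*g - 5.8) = 0.5247*g^5 + 0.2328*g^4 - 2.0298*g^3 - 12.1852*g^2 - 6.8416*g + 12.992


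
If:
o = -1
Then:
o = -1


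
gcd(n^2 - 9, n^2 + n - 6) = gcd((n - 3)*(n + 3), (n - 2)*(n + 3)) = n + 3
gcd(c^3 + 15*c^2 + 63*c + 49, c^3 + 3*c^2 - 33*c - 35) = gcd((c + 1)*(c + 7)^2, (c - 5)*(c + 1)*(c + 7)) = c^2 + 8*c + 7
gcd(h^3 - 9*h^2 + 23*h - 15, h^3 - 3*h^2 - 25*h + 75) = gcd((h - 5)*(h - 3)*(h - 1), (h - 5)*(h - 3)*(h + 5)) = h^2 - 8*h + 15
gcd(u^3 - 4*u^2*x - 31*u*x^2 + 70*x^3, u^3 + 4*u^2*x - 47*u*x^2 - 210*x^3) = -u^2 + 2*u*x + 35*x^2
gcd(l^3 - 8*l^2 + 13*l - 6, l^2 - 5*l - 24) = 1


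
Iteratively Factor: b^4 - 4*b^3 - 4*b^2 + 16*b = (b - 4)*(b^3 - 4*b) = (b - 4)*(b - 2)*(b^2 + 2*b) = b*(b - 4)*(b - 2)*(b + 2)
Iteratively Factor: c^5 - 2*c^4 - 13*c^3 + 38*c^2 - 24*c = (c + 4)*(c^4 - 6*c^3 + 11*c^2 - 6*c) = (c - 3)*(c + 4)*(c^3 - 3*c^2 + 2*c) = (c - 3)*(c - 1)*(c + 4)*(c^2 - 2*c) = c*(c - 3)*(c - 1)*(c + 4)*(c - 2)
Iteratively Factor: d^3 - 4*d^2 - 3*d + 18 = (d + 2)*(d^2 - 6*d + 9) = (d - 3)*(d + 2)*(d - 3)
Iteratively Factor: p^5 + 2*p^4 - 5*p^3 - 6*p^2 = (p)*(p^4 + 2*p^3 - 5*p^2 - 6*p) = p*(p - 2)*(p^3 + 4*p^2 + 3*p) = p*(p - 2)*(p + 3)*(p^2 + p) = p*(p - 2)*(p + 1)*(p + 3)*(p)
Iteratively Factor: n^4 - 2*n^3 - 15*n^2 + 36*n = (n)*(n^3 - 2*n^2 - 15*n + 36) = n*(n - 3)*(n^2 + n - 12) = n*(n - 3)^2*(n + 4)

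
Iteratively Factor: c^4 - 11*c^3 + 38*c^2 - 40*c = (c)*(c^3 - 11*c^2 + 38*c - 40) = c*(c - 2)*(c^2 - 9*c + 20) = c*(c - 4)*(c - 2)*(c - 5)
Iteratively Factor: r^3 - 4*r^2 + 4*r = (r - 2)*(r^2 - 2*r) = r*(r - 2)*(r - 2)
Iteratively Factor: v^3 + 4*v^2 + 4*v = (v + 2)*(v^2 + 2*v) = v*(v + 2)*(v + 2)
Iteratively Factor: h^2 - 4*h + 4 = (h - 2)*(h - 2)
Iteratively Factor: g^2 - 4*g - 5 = (g + 1)*(g - 5)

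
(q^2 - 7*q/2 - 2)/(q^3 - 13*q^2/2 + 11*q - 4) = (2*q + 1)/(2*q^2 - 5*q + 2)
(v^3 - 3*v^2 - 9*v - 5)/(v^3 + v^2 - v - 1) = (v - 5)/(v - 1)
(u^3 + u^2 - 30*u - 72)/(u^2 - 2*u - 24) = u + 3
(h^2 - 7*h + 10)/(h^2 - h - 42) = (-h^2 + 7*h - 10)/(-h^2 + h + 42)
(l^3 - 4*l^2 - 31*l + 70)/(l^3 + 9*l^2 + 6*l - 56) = (l^2 - 2*l - 35)/(l^2 + 11*l + 28)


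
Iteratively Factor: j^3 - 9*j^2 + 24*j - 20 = (j - 5)*(j^2 - 4*j + 4) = (j - 5)*(j - 2)*(j - 2)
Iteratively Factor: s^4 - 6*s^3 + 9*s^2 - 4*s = (s - 4)*(s^3 - 2*s^2 + s) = s*(s - 4)*(s^2 - 2*s + 1) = s*(s - 4)*(s - 1)*(s - 1)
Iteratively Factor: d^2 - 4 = (d - 2)*(d + 2)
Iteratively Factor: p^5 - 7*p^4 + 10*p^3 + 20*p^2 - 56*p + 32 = (p - 4)*(p^4 - 3*p^3 - 2*p^2 + 12*p - 8) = (p - 4)*(p - 1)*(p^3 - 2*p^2 - 4*p + 8) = (p - 4)*(p - 2)*(p - 1)*(p^2 - 4) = (p - 4)*(p - 2)*(p - 1)*(p + 2)*(p - 2)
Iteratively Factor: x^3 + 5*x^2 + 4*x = (x + 4)*(x^2 + x) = x*(x + 4)*(x + 1)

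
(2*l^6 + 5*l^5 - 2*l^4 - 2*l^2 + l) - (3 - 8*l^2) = 2*l^6 + 5*l^5 - 2*l^4 + 6*l^2 + l - 3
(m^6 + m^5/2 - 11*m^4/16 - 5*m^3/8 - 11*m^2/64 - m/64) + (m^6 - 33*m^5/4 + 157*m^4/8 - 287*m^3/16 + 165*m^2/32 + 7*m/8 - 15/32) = 2*m^6 - 31*m^5/4 + 303*m^4/16 - 297*m^3/16 + 319*m^2/64 + 55*m/64 - 15/32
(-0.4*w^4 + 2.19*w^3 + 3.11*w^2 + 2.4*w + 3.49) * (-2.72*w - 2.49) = 1.088*w^5 - 4.9608*w^4 - 13.9123*w^3 - 14.2719*w^2 - 15.4688*w - 8.6901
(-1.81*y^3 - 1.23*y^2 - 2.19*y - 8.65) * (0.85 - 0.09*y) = 0.1629*y^4 - 1.4278*y^3 - 0.8484*y^2 - 1.083*y - 7.3525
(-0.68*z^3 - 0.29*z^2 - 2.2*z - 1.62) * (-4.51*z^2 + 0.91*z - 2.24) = 3.0668*z^5 + 0.6891*z^4 + 11.1813*z^3 + 5.9538*z^2 + 3.4538*z + 3.6288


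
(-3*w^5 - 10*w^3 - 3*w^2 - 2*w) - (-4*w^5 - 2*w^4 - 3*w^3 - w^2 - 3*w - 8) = w^5 + 2*w^4 - 7*w^3 - 2*w^2 + w + 8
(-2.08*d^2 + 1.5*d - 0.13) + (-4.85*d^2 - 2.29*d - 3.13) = -6.93*d^2 - 0.79*d - 3.26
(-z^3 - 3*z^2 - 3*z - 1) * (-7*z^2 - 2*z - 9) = 7*z^5 + 23*z^4 + 36*z^3 + 40*z^2 + 29*z + 9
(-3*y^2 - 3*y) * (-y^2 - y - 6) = 3*y^4 + 6*y^3 + 21*y^2 + 18*y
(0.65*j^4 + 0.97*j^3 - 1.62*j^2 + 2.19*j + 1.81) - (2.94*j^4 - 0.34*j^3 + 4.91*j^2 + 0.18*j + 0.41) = -2.29*j^4 + 1.31*j^3 - 6.53*j^2 + 2.01*j + 1.4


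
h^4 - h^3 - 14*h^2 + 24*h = h*(h - 3)*(h - 2)*(h + 4)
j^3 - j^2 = j^2*(j - 1)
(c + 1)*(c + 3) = c^2 + 4*c + 3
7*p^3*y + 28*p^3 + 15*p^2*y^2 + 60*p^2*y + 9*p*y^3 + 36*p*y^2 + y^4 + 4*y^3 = (p + y)^2*(7*p + y)*(y + 4)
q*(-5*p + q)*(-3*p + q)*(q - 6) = 15*p^2*q^2 - 90*p^2*q - 8*p*q^3 + 48*p*q^2 + q^4 - 6*q^3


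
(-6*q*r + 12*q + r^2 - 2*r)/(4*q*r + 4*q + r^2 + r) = (-6*q*r + 12*q + r^2 - 2*r)/(4*q*r + 4*q + r^2 + r)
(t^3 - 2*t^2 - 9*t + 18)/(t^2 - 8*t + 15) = (t^2 + t - 6)/(t - 5)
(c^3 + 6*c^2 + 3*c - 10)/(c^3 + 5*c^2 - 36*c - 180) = (c^2 + c - 2)/(c^2 - 36)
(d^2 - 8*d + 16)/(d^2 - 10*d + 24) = (d - 4)/(d - 6)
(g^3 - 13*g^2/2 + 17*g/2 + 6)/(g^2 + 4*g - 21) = (g^2 - 7*g/2 - 2)/(g + 7)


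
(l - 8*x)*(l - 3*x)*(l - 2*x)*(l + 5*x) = l^4 - 8*l^3*x - 19*l^2*x^2 + 182*l*x^3 - 240*x^4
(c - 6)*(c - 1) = c^2 - 7*c + 6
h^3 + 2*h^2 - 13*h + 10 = (h - 2)*(h - 1)*(h + 5)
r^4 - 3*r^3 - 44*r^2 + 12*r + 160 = (r - 8)*(r - 2)*(r + 2)*(r + 5)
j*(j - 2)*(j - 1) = j^3 - 3*j^2 + 2*j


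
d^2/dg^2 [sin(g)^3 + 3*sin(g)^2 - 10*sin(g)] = -9*sin(g)^3 - 12*sin(g)^2 + 16*sin(g) + 6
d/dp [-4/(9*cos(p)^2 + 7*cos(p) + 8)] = -4*(18*cos(p) + 7)*sin(p)/(9*cos(p)^2 + 7*cos(p) + 8)^2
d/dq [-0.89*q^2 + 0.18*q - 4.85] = 0.18 - 1.78*q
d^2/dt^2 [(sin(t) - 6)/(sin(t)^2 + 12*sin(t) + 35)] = (-sin(t)^5 + 36*sin(t)^4 + 428*sin(t)^3 + 408*sin(t)^2 - 4387*sin(t) - 2148)/(sin(t)^2 + 12*sin(t) + 35)^3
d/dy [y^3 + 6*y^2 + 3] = 3*y*(y + 4)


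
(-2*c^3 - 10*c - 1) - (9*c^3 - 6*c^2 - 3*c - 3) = -11*c^3 + 6*c^2 - 7*c + 2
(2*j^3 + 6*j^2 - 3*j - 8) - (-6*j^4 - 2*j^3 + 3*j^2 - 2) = 6*j^4 + 4*j^3 + 3*j^2 - 3*j - 6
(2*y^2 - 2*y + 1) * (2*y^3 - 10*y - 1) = 4*y^5 - 4*y^4 - 18*y^3 + 18*y^2 - 8*y - 1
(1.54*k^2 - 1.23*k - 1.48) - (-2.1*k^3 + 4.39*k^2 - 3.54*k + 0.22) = 2.1*k^3 - 2.85*k^2 + 2.31*k - 1.7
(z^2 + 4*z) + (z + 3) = z^2 + 5*z + 3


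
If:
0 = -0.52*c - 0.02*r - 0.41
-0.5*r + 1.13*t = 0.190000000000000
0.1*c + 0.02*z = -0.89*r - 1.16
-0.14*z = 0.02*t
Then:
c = -0.74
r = -1.22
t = -0.37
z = 0.05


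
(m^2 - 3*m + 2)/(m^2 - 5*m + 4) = (m - 2)/(m - 4)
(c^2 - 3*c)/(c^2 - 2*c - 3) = c/(c + 1)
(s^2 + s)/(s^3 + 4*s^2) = (s + 1)/(s*(s + 4))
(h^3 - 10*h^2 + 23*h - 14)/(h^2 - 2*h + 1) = (h^2 - 9*h + 14)/(h - 1)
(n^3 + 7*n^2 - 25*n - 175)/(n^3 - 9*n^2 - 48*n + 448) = (n^2 - 25)/(n^2 - 16*n + 64)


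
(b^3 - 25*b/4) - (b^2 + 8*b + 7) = b^3 - b^2 - 57*b/4 - 7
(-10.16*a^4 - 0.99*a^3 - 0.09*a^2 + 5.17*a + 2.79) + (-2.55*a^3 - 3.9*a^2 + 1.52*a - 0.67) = -10.16*a^4 - 3.54*a^3 - 3.99*a^2 + 6.69*a + 2.12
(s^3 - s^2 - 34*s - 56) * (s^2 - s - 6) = s^5 - 2*s^4 - 39*s^3 - 16*s^2 + 260*s + 336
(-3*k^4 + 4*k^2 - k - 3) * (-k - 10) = 3*k^5 + 30*k^4 - 4*k^3 - 39*k^2 + 13*k + 30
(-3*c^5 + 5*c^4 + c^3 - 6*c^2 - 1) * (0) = 0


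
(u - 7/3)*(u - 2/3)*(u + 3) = u^3 - 67*u/9 + 14/3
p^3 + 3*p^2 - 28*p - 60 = (p - 5)*(p + 2)*(p + 6)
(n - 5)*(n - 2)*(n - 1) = n^3 - 8*n^2 + 17*n - 10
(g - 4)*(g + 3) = g^2 - g - 12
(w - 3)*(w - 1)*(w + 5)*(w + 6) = w^4 + 7*w^3 - 11*w^2 - 87*w + 90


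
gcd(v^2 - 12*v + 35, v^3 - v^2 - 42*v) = v - 7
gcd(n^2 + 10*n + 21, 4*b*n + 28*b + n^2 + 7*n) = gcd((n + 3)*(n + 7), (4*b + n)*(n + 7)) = n + 7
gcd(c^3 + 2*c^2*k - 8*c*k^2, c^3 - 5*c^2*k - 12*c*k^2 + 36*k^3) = c - 2*k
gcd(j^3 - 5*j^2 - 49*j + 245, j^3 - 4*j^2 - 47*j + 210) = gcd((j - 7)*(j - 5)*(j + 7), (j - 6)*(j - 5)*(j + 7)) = j^2 + 2*j - 35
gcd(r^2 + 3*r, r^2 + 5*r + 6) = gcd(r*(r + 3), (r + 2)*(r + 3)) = r + 3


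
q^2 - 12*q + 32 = (q - 8)*(q - 4)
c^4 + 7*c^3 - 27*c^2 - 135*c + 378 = (c - 3)^2*(c + 6)*(c + 7)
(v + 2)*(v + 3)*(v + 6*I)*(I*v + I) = I*v^4 - 6*v^3 + 6*I*v^3 - 36*v^2 + 11*I*v^2 - 66*v + 6*I*v - 36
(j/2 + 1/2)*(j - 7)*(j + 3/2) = j^3/2 - 9*j^2/4 - 8*j - 21/4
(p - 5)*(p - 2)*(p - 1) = p^3 - 8*p^2 + 17*p - 10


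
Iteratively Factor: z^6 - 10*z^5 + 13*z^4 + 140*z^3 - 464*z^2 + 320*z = (z - 4)*(z^5 - 6*z^4 - 11*z^3 + 96*z^2 - 80*z) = (z - 5)*(z - 4)*(z^4 - z^3 - 16*z^2 + 16*z) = (z - 5)*(z - 4)*(z - 1)*(z^3 - 16*z) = (z - 5)*(z - 4)*(z - 1)*(z + 4)*(z^2 - 4*z) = (z - 5)*(z - 4)^2*(z - 1)*(z + 4)*(z)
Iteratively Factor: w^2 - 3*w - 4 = (w + 1)*(w - 4)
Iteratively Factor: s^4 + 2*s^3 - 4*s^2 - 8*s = (s + 2)*(s^3 - 4*s) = (s - 2)*(s + 2)*(s^2 + 2*s) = s*(s - 2)*(s + 2)*(s + 2)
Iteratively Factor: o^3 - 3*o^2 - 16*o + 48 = (o - 3)*(o^2 - 16) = (o - 3)*(o + 4)*(o - 4)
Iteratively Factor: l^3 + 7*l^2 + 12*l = (l + 4)*(l^2 + 3*l) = l*(l + 4)*(l + 3)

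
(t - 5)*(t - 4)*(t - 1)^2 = t^4 - 11*t^3 + 39*t^2 - 49*t + 20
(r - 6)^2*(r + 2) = r^3 - 10*r^2 + 12*r + 72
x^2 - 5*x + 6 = (x - 3)*(x - 2)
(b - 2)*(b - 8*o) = b^2 - 8*b*o - 2*b + 16*o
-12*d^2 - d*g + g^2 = (-4*d + g)*(3*d + g)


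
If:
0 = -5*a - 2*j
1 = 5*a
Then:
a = 1/5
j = -1/2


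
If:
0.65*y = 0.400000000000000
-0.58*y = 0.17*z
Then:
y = 0.62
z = -2.10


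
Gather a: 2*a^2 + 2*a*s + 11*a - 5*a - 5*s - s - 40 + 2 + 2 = 2*a^2 + a*(2*s + 6) - 6*s - 36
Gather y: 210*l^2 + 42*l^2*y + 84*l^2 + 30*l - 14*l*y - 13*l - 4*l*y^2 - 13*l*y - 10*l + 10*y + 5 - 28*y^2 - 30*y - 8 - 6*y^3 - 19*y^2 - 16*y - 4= 294*l^2 + 7*l - 6*y^3 + y^2*(-4*l - 47) + y*(42*l^2 - 27*l - 36) - 7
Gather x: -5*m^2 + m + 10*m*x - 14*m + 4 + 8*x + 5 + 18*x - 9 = -5*m^2 - 13*m + x*(10*m + 26)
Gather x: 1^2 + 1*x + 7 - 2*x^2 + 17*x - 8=-2*x^2 + 18*x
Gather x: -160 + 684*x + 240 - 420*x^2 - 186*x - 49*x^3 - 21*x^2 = -49*x^3 - 441*x^2 + 498*x + 80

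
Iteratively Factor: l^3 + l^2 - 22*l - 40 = (l - 5)*(l^2 + 6*l + 8) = (l - 5)*(l + 4)*(l + 2)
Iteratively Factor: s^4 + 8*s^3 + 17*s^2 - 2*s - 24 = (s + 4)*(s^3 + 4*s^2 + s - 6) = (s + 3)*(s + 4)*(s^2 + s - 2) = (s + 2)*(s + 3)*(s + 4)*(s - 1)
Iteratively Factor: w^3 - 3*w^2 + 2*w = (w - 2)*(w^2 - w) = w*(w - 2)*(w - 1)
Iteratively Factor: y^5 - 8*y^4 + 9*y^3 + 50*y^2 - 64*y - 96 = (y - 4)*(y^4 - 4*y^3 - 7*y^2 + 22*y + 24) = (y - 4)*(y + 1)*(y^3 - 5*y^2 - 2*y + 24) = (y - 4)^2*(y + 1)*(y^2 - y - 6) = (y - 4)^2*(y + 1)*(y + 2)*(y - 3)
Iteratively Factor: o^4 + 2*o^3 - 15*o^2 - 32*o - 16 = (o - 4)*(o^3 + 6*o^2 + 9*o + 4) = (o - 4)*(o + 4)*(o^2 + 2*o + 1) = (o - 4)*(o + 1)*(o + 4)*(o + 1)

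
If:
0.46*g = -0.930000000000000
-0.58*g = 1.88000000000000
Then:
No Solution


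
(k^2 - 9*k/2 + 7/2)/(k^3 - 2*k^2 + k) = (k - 7/2)/(k*(k - 1))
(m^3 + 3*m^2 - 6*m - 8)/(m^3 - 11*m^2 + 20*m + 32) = (m^2 + 2*m - 8)/(m^2 - 12*m + 32)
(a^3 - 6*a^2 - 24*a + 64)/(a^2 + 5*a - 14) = (a^2 - 4*a - 32)/(a + 7)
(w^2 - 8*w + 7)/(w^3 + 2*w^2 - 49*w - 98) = (w - 1)/(w^2 + 9*w + 14)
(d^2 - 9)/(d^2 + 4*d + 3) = (d - 3)/(d + 1)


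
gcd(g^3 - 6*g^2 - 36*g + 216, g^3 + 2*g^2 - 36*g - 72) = g^2 - 36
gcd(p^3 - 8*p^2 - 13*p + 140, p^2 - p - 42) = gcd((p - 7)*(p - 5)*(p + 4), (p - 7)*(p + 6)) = p - 7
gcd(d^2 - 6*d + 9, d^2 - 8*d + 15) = d - 3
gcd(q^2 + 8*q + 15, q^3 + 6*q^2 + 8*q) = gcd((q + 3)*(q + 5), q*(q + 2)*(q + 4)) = 1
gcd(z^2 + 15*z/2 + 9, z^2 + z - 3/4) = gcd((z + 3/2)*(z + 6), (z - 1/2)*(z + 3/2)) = z + 3/2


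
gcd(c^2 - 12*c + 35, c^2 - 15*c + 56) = c - 7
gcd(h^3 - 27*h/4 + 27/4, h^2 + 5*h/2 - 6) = h - 3/2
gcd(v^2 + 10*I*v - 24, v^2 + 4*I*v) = v + 4*I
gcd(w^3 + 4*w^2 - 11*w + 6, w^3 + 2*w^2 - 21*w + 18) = w^2 + 5*w - 6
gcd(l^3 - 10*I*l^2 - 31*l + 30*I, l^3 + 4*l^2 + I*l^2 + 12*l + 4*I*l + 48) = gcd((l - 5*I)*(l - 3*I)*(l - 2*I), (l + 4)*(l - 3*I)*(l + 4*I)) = l - 3*I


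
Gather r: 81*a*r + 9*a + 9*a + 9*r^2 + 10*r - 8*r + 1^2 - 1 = 18*a + 9*r^2 + r*(81*a + 2)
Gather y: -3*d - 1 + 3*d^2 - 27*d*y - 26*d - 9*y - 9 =3*d^2 - 29*d + y*(-27*d - 9) - 10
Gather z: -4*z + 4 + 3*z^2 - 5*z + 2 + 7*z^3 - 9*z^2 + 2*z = 7*z^3 - 6*z^2 - 7*z + 6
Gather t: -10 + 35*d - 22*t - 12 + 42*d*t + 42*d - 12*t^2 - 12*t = 77*d - 12*t^2 + t*(42*d - 34) - 22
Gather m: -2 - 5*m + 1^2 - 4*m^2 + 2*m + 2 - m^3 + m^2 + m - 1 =-m^3 - 3*m^2 - 2*m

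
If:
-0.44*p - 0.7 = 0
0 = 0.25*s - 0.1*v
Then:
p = -1.59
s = 0.4*v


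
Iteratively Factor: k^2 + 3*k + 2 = (k + 2)*(k + 1)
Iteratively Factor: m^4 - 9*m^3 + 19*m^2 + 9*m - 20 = (m + 1)*(m^3 - 10*m^2 + 29*m - 20) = (m - 5)*(m + 1)*(m^2 - 5*m + 4) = (m - 5)*(m - 4)*(m + 1)*(m - 1)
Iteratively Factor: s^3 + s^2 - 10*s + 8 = (s - 1)*(s^2 + 2*s - 8) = (s - 1)*(s + 4)*(s - 2)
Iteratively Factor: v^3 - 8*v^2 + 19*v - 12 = (v - 1)*(v^2 - 7*v + 12) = (v - 4)*(v - 1)*(v - 3)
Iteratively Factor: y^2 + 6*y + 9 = (y + 3)*(y + 3)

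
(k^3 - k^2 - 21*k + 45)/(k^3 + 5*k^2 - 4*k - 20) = (k^2 - 6*k + 9)/(k^2 - 4)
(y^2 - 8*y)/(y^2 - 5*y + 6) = y*(y - 8)/(y^2 - 5*y + 6)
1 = 1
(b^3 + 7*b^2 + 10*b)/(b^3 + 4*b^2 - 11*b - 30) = b/(b - 3)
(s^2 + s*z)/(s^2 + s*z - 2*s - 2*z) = s/(s - 2)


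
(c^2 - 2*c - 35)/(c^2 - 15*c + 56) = (c + 5)/(c - 8)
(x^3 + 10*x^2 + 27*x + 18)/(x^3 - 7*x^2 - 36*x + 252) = (x^2 + 4*x + 3)/(x^2 - 13*x + 42)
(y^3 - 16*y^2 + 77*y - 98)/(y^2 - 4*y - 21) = (y^2 - 9*y + 14)/(y + 3)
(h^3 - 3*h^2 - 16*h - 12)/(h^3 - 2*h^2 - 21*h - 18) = (h + 2)/(h + 3)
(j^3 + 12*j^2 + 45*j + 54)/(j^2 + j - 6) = (j^2 + 9*j + 18)/(j - 2)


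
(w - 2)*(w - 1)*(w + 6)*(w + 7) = w^4 + 10*w^3 + 5*w^2 - 100*w + 84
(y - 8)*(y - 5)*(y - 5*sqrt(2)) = y^3 - 13*y^2 - 5*sqrt(2)*y^2 + 40*y + 65*sqrt(2)*y - 200*sqrt(2)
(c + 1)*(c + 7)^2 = c^3 + 15*c^2 + 63*c + 49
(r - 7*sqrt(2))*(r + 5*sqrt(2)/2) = r^2 - 9*sqrt(2)*r/2 - 35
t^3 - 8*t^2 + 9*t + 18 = (t - 6)*(t - 3)*(t + 1)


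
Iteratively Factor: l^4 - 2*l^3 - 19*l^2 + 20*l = (l - 5)*(l^3 + 3*l^2 - 4*l) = (l - 5)*(l - 1)*(l^2 + 4*l) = (l - 5)*(l - 1)*(l + 4)*(l)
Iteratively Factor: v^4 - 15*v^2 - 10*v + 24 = (v + 2)*(v^3 - 2*v^2 - 11*v + 12) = (v + 2)*(v + 3)*(v^2 - 5*v + 4) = (v - 4)*(v + 2)*(v + 3)*(v - 1)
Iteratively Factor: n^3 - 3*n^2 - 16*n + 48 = (n + 4)*(n^2 - 7*n + 12) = (n - 4)*(n + 4)*(n - 3)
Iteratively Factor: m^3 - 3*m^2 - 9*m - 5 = (m + 1)*(m^2 - 4*m - 5) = (m - 5)*(m + 1)*(m + 1)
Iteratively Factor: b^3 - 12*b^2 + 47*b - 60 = (b - 4)*(b^2 - 8*b + 15) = (b - 5)*(b - 4)*(b - 3)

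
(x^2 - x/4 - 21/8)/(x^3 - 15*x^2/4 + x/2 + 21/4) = (x + 3/2)/(x^2 - 2*x - 3)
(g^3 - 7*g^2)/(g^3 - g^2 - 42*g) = g/(g + 6)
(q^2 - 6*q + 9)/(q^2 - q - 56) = (-q^2 + 6*q - 9)/(-q^2 + q + 56)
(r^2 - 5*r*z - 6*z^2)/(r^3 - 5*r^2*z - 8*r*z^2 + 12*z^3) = (-r - z)/(-r^2 - r*z + 2*z^2)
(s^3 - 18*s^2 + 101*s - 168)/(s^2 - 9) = (s^2 - 15*s + 56)/(s + 3)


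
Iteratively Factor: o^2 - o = (o)*(o - 1)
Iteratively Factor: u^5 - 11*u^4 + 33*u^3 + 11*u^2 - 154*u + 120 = (u - 4)*(u^4 - 7*u^3 + 5*u^2 + 31*u - 30) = (u - 4)*(u - 1)*(u^3 - 6*u^2 - u + 30) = (u - 4)*(u - 3)*(u - 1)*(u^2 - 3*u - 10) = (u - 5)*(u - 4)*(u - 3)*(u - 1)*(u + 2)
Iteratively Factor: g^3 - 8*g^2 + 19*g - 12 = (g - 1)*(g^2 - 7*g + 12) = (g - 3)*(g - 1)*(g - 4)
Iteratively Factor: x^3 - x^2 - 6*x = (x)*(x^2 - x - 6) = x*(x - 3)*(x + 2)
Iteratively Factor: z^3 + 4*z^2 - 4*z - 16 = (z + 2)*(z^2 + 2*z - 8) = (z + 2)*(z + 4)*(z - 2)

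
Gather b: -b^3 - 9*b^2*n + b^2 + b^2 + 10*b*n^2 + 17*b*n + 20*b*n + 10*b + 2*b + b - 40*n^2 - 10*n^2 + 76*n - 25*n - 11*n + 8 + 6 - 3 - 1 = -b^3 + b^2*(2 - 9*n) + b*(10*n^2 + 37*n + 13) - 50*n^2 + 40*n + 10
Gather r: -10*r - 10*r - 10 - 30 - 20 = -20*r - 60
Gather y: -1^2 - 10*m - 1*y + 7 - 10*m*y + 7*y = -10*m + y*(6 - 10*m) + 6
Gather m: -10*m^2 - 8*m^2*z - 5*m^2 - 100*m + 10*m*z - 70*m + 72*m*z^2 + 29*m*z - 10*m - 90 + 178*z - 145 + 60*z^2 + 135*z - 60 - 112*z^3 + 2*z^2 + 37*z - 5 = m^2*(-8*z - 15) + m*(72*z^2 + 39*z - 180) - 112*z^3 + 62*z^2 + 350*z - 300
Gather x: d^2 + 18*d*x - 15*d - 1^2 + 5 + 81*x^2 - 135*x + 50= d^2 - 15*d + 81*x^2 + x*(18*d - 135) + 54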